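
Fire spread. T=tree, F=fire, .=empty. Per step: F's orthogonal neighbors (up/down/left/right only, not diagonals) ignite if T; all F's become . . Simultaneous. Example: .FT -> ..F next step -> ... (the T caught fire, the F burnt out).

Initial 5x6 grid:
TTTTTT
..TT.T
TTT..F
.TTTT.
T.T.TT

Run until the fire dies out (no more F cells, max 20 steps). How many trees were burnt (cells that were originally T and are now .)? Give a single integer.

Answer: 19

Derivation:
Step 1: +1 fires, +1 burnt (F count now 1)
Step 2: +1 fires, +1 burnt (F count now 1)
Step 3: +1 fires, +1 burnt (F count now 1)
Step 4: +1 fires, +1 burnt (F count now 1)
Step 5: +2 fires, +1 burnt (F count now 2)
Step 6: +2 fires, +2 burnt (F count now 2)
Step 7: +2 fires, +2 burnt (F count now 2)
Step 8: +2 fires, +2 burnt (F count now 2)
Step 9: +4 fires, +2 burnt (F count now 4)
Step 10: +1 fires, +4 burnt (F count now 1)
Step 11: +1 fires, +1 burnt (F count now 1)
Step 12: +1 fires, +1 burnt (F count now 1)
Step 13: +0 fires, +1 burnt (F count now 0)
Fire out after step 13
Initially T: 20, now '.': 29
Total burnt (originally-T cells now '.'): 19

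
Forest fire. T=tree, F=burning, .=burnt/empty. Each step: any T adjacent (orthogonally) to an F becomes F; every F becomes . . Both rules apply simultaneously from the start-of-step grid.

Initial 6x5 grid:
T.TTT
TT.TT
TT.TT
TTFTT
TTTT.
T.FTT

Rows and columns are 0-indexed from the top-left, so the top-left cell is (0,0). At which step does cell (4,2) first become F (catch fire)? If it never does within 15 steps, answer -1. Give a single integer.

Step 1: cell (4,2)='F' (+4 fires, +2 burnt)
  -> target ignites at step 1
Step 2: cell (4,2)='.' (+7 fires, +4 burnt)
Step 3: cell (4,2)='.' (+5 fires, +7 burnt)
Step 4: cell (4,2)='.' (+4 fires, +5 burnt)
Step 5: cell (4,2)='.' (+3 fires, +4 burnt)
Step 6: cell (4,2)='.' (+0 fires, +3 burnt)
  fire out at step 6

1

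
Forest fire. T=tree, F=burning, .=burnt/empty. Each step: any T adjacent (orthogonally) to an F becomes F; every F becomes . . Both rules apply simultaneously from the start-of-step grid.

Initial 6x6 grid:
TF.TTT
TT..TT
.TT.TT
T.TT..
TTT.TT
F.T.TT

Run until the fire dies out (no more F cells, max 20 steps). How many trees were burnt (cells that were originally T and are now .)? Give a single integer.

Step 1: +3 fires, +2 burnt (F count now 3)
Step 2: +4 fires, +3 burnt (F count now 4)
Step 3: +2 fires, +4 burnt (F count now 2)
Step 4: +2 fires, +2 burnt (F count now 2)
Step 5: +1 fires, +2 burnt (F count now 1)
Step 6: +0 fires, +1 burnt (F count now 0)
Fire out after step 6
Initially T: 23, now '.': 25
Total burnt (originally-T cells now '.'): 12

Answer: 12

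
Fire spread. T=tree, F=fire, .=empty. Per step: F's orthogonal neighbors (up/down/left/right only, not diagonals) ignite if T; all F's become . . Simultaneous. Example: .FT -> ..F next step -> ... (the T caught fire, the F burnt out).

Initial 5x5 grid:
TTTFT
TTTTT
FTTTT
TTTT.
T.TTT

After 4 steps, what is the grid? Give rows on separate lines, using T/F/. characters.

Step 1: 6 trees catch fire, 2 burn out
  TTF.F
  FTTFT
  .FTTT
  FTTT.
  T.TTT
Step 2: 9 trees catch fire, 6 burn out
  FF...
  .FF.F
  ..FFT
  .FTT.
  F.TTT
Step 3: 3 trees catch fire, 9 burn out
  .....
  .....
  ....F
  ..FF.
  ..TTT
Step 4: 2 trees catch fire, 3 burn out
  .....
  .....
  .....
  .....
  ..FFT

.....
.....
.....
.....
..FFT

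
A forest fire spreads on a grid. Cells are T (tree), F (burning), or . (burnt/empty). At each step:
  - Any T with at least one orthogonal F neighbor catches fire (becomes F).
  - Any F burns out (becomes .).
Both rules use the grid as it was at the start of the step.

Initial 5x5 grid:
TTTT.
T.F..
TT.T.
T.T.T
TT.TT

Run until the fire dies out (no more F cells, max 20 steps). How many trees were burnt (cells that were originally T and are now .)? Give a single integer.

Step 1: +1 fires, +1 burnt (F count now 1)
Step 2: +2 fires, +1 burnt (F count now 2)
Step 3: +1 fires, +2 burnt (F count now 1)
Step 4: +1 fires, +1 burnt (F count now 1)
Step 5: +1 fires, +1 burnt (F count now 1)
Step 6: +2 fires, +1 burnt (F count now 2)
Step 7: +1 fires, +2 burnt (F count now 1)
Step 8: +1 fires, +1 burnt (F count now 1)
Step 9: +0 fires, +1 burnt (F count now 0)
Fire out after step 9
Initially T: 15, now '.': 20
Total burnt (originally-T cells now '.'): 10

Answer: 10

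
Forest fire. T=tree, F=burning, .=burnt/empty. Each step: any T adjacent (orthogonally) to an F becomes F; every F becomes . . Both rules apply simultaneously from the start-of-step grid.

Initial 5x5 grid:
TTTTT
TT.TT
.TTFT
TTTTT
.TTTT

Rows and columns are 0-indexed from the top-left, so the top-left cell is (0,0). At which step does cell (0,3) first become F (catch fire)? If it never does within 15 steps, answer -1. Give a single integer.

Step 1: cell (0,3)='T' (+4 fires, +1 burnt)
Step 2: cell (0,3)='F' (+6 fires, +4 burnt)
  -> target ignites at step 2
Step 3: cell (0,3)='.' (+6 fires, +6 burnt)
Step 4: cell (0,3)='.' (+4 fires, +6 burnt)
Step 5: cell (0,3)='.' (+1 fires, +4 burnt)
Step 6: cell (0,3)='.' (+0 fires, +1 burnt)
  fire out at step 6

2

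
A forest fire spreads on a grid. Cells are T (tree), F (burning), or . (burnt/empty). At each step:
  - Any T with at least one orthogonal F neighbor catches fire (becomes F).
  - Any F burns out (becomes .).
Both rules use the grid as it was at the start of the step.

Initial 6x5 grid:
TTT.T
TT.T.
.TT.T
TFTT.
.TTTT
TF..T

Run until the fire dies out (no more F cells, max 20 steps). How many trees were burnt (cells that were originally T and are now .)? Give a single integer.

Step 1: +5 fires, +2 burnt (F count now 5)
Step 2: +4 fires, +5 burnt (F count now 4)
Step 3: +3 fires, +4 burnt (F count now 3)
Step 4: +3 fires, +3 burnt (F count now 3)
Step 5: +1 fires, +3 burnt (F count now 1)
Step 6: +0 fires, +1 burnt (F count now 0)
Fire out after step 6
Initially T: 19, now '.': 27
Total burnt (originally-T cells now '.'): 16

Answer: 16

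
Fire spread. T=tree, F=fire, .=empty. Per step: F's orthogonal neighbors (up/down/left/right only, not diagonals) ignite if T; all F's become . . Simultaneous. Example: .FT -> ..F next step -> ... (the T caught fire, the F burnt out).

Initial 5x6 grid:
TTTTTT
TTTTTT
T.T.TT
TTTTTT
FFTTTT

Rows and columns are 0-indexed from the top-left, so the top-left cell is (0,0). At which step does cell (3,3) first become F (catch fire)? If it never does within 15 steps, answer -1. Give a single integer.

Step 1: cell (3,3)='T' (+3 fires, +2 burnt)
Step 2: cell (3,3)='T' (+3 fires, +3 burnt)
Step 3: cell (3,3)='F' (+4 fires, +3 burnt)
  -> target ignites at step 3
Step 4: cell (3,3)='.' (+5 fires, +4 burnt)
Step 5: cell (3,3)='.' (+5 fires, +5 burnt)
Step 6: cell (3,3)='.' (+3 fires, +5 burnt)
Step 7: cell (3,3)='.' (+2 fires, +3 burnt)
Step 8: cell (3,3)='.' (+1 fires, +2 burnt)
Step 9: cell (3,3)='.' (+0 fires, +1 burnt)
  fire out at step 9

3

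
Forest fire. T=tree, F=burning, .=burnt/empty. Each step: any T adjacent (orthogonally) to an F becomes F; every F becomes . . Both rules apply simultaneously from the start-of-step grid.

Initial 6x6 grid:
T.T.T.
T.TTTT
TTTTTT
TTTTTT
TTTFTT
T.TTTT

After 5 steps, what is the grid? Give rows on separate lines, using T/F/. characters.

Step 1: 4 trees catch fire, 1 burn out
  T.T.T.
  T.TTTT
  TTTTTT
  TTTFTT
  TTF.FT
  T.TFTT
Step 2: 7 trees catch fire, 4 burn out
  T.T.T.
  T.TTTT
  TTTFTT
  TTF.FT
  TF...F
  T.F.FT
Step 3: 7 trees catch fire, 7 burn out
  T.T.T.
  T.TFTT
  TTF.FT
  TF...F
  F.....
  T....F
Step 4: 6 trees catch fire, 7 burn out
  T.T.T.
  T.F.FT
  TF...F
  F.....
  ......
  F.....
Step 5: 4 trees catch fire, 6 burn out
  T.F.F.
  T....F
  F.....
  ......
  ......
  ......

T.F.F.
T....F
F.....
......
......
......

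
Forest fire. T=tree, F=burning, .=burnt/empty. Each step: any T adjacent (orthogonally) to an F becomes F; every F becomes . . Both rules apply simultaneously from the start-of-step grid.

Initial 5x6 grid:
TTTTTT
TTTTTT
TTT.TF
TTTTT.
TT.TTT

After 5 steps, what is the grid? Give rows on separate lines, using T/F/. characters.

Step 1: 2 trees catch fire, 1 burn out
  TTTTTT
  TTTTTF
  TTT.F.
  TTTTT.
  TT.TTT
Step 2: 3 trees catch fire, 2 burn out
  TTTTTF
  TTTTF.
  TTT...
  TTTTF.
  TT.TTT
Step 3: 4 trees catch fire, 3 burn out
  TTTTF.
  TTTF..
  TTT...
  TTTF..
  TT.TFT
Step 4: 5 trees catch fire, 4 burn out
  TTTF..
  TTF...
  TTT...
  TTF...
  TT.F.F
Step 5: 4 trees catch fire, 5 burn out
  TTF...
  TF....
  TTF...
  TF....
  TT....

TTF...
TF....
TTF...
TF....
TT....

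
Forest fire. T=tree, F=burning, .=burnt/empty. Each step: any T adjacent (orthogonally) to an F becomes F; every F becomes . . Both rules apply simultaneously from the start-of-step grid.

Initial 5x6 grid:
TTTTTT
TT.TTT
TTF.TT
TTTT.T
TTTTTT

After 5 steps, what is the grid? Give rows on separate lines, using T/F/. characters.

Step 1: 2 trees catch fire, 1 burn out
  TTTTTT
  TT.TTT
  TF..TT
  TTFT.T
  TTTTTT
Step 2: 5 trees catch fire, 2 burn out
  TTTTTT
  TF.TTT
  F...TT
  TF.F.T
  TTFTTT
Step 3: 5 trees catch fire, 5 burn out
  TFTTTT
  F..TTT
  ....TT
  F....T
  TF.FTT
Step 4: 4 trees catch fire, 5 burn out
  F.FTTT
  ...TTT
  ....TT
  .....T
  F...FT
Step 5: 2 trees catch fire, 4 burn out
  ...FTT
  ...TTT
  ....TT
  .....T
  .....F

...FTT
...TTT
....TT
.....T
.....F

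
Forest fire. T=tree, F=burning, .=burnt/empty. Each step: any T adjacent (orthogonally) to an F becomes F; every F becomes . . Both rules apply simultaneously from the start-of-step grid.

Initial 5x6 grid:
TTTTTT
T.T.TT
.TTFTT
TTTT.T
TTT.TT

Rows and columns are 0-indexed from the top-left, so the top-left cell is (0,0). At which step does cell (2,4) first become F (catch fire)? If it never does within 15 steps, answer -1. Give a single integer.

Step 1: cell (2,4)='F' (+3 fires, +1 burnt)
  -> target ignites at step 1
Step 2: cell (2,4)='.' (+5 fires, +3 burnt)
Step 3: cell (2,4)='.' (+6 fires, +5 burnt)
Step 4: cell (2,4)='.' (+6 fires, +6 burnt)
Step 5: cell (2,4)='.' (+3 fires, +6 burnt)
Step 6: cell (2,4)='.' (+1 fires, +3 burnt)
Step 7: cell (2,4)='.' (+0 fires, +1 burnt)
  fire out at step 7

1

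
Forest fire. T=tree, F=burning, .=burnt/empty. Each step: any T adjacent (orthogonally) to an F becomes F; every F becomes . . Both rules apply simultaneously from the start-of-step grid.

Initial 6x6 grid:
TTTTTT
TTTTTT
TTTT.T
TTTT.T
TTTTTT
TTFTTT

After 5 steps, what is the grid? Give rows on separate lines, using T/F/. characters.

Step 1: 3 trees catch fire, 1 burn out
  TTTTTT
  TTTTTT
  TTTT.T
  TTTT.T
  TTFTTT
  TF.FTT
Step 2: 5 trees catch fire, 3 burn out
  TTTTTT
  TTTTTT
  TTTT.T
  TTFT.T
  TF.FTT
  F...FT
Step 3: 6 trees catch fire, 5 burn out
  TTTTTT
  TTTTTT
  TTFT.T
  TF.F.T
  F...FT
  .....F
Step 4: 5 trees catch fire, 6 burn out
  TTTTTT
  TTFTTT
  TF.F.T
  F....T
  .....F
  ......
Step 5: 5 trees catch fire, 5 burn out
  TTFTTT
  TF.FTT
  F....T
  .....F
  ......
  ......

TTFTTT
TF.FTT
F....T
.....F
......
......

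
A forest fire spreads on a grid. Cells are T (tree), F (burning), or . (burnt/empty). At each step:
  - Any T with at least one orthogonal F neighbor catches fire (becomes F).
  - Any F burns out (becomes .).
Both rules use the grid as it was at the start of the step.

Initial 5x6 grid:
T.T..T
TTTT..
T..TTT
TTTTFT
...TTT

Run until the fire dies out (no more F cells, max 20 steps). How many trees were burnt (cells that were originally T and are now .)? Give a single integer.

Step 1: +4 fires, +1 burnt (F count now 4)
Step 2: +5 fires, +4 burnt (F count now 5)
Step 3: +2 fires, +5 burnt (F count now 2)
Step 4: +2 fires, +2 burnt (F count now 2)
Step 5: +3 fires, +2 burnt (F count now 3)
Step 6: +1 fires, +3 burnt (F count now 1)
Step 7: +1 fires, +1 burnt (F count now 1)
Step 8: +0 fires, +1 burnt (F count now 0)
Fire out after step 8
Initially T: 19, now '.': 29
Total burnt (originally-T cells now '.'): 18

Answer: 18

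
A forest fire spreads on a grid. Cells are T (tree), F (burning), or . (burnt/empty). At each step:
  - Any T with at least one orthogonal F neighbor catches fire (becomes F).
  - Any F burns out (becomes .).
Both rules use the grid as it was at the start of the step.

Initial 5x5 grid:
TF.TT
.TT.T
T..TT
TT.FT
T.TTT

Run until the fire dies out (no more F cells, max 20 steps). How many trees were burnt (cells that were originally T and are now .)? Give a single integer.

Step 1: +5 fires, +2 burnt (F count now 5)
Step 2: +4 fires, +5 burnt (F count now 4)
Step 3: +1 fires, +4 burnt (F count now 1)
Step 4: +1 fires, +1 burnt (F count now 1)
Step 5: +1 fires, +1 burnt (F count now 1)
Step 6: +0 fires, +1 burnt (F count now 0)
Fire out after step 6
Initially T: 16, now '.': 21
Total burnt (originally-T cells now '.'): 12

Answer: 12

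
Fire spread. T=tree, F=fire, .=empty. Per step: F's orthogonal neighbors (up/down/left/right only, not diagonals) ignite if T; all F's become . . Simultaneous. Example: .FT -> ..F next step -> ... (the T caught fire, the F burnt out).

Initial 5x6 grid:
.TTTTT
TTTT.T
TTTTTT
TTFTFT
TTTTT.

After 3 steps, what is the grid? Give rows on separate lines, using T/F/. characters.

Step 1: 7 trees catch fire, 2 burn out
  .TTTTT
  TTTT.T
  TTFTFT
  TF.F.F
  TTFTF.
Step 2: 7 trees catch fire, 7 burn out
  .TTTTT
  TTFT.T
  TF.F.F
  F.....
  TF.F..
Step 3: 6 trees catch fire, 7 burn out
  .TFTTT
  TF.F.F
  F.....
  ......
  F.....

.TFTTT
TF.F.F
F.....
......
F.....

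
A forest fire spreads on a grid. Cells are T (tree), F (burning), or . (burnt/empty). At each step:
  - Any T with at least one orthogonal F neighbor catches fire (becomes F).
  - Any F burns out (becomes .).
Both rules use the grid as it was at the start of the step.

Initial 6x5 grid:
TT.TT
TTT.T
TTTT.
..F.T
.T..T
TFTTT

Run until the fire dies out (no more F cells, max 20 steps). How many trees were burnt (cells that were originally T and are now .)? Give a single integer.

Step 1: +4 fires, +2 burnt (F count now 4)
Step 2: +4 fires, +4 burnt (F count now 4)
Step 3: +3 fires, +4 burnt (F count now 3)
Step 4: +3 fires, +3 burnt (F count now 3)
Step 5: +2 fires, +3 burnt (F count now 2)
Step 6: +0 fires, +2 burnt (F count now 0)
Fire out after step 6
Initially T: 19, now '.': 27
Total burnt (originally-T cells now '.'): 16

Answer: 16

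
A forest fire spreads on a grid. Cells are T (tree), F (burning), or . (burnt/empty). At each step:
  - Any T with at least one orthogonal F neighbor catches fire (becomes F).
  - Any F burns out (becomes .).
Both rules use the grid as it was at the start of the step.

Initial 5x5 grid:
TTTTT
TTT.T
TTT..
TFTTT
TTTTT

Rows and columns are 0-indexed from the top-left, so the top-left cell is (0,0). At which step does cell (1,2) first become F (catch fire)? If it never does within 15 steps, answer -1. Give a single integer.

Step 1: cell (1,2)='T' (+4 fires, +1 burnt)
Step 2: cell (1,2)='T' (+6 fires, +4 burnt)
Step 3: cell (1,2)='F' (+5 fires, +6 burnt)
  -> target ignites at step 3
Step 4: cell (1,2)='.' (+3 fires, +5 burnt)
Step 5: cell (1,2)='.' (+1 fires, +3 burnt)
Step 6: cell (1,2)='.' (+1 fires, +1 burnt)
Step 7: cell (1,2)='.' (+1 fires, +1 burnt)
Step 8: cell (1,2)='.' (+0 fires, +1 burnt)
  fire out at step 8

3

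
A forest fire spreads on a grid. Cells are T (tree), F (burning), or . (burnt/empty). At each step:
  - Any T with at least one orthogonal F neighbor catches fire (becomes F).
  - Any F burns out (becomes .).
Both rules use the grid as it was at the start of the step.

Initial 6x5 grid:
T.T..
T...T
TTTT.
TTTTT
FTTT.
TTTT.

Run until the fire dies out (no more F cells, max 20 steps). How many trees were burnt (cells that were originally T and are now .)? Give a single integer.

Answer: 18

Derivation:
Step 1: +3 fires, +1 burnt (F count now 3)
Step 2: +4 fires, +3 burnt (F count now 4)
Step 3: +5 fires, +4 burnt (F count now 5)
Step 4: +4 fires, +5 burnt (F count now 4)
Step 5: +2 fires, +4 burnt (F count now 2)
Step 6: +0 fires, +2 burnt (F count now 0)
Fire out after step 6
Initially T: 20, now '.': 28
Total burnt (originally-T cells now '.'): 18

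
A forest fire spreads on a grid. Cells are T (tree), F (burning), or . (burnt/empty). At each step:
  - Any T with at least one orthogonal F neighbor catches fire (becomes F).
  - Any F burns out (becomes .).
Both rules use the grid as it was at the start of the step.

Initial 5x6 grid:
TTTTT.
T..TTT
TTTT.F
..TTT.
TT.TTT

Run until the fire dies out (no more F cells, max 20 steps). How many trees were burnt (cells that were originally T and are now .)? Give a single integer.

Answer: 19

Derivation:
Step 1: +1 fires, +1 burnt (F count now 1)
Step 2: +1 fires, +1 burnt (F count now 1)
Step 3: +2 fires, +1 burnt (F count now 2)
Step 4: +2 fires, +2 burnt (F count now 2)
Step 5: +3 fires, +2 burnt (F count now 3)
Step 6: +5 fires, +3 burnt (F count now 5)
Step 7: +3 fires, +5 burnt (F count now 3)
Step 8: +2 fires, +3 burnt (F count now 2)
Step 9: +0 fires, +2 burnt (F count now 0)
Fire out after step 9
Initially T: 21, now '.': 28
Total burnt (originally-T cells now '.'): 19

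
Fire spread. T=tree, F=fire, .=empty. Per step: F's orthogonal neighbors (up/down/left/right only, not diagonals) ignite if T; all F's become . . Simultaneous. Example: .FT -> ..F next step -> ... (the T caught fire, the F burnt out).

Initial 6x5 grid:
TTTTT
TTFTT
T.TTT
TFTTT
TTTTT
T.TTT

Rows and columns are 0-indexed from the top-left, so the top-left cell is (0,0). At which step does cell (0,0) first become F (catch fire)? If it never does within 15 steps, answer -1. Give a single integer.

Step 1: cell (0,0)='T' (+7 fires, +2 burnt)
Step 2: cell (0,0)='T' (+9 fires, +7 burnt)
Step 3: cell (0,0)='F' (+7 fires, +9 burnt)
  -> target ignites at step 3
Step 4: cell (0,0)='.' (+2 fires, +7 burnt)
Step 5: cell (0,0)='.' (+1 fires, +2 burnt)
Step 6: cell (0,0)='.' (+0 fires, +1 burnt)
  fire out at step 6

3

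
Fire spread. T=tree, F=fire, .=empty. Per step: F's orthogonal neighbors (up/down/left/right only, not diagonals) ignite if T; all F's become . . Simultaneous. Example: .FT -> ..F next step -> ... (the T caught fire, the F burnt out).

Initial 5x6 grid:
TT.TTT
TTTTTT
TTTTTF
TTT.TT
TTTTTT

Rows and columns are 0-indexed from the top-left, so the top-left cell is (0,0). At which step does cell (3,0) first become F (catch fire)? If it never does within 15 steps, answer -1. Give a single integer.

Step 1: cell (3,0)='T' (+3 fires, +1 burnt)
Step 2: cell (3,0)='T' (+5 fires, +3 burnt)
Step 3: cell (3,0)='T' (+4 fires, +5 burnt)
Step 4: cell (3,0)='T' (+5 fires, +4 burnt)
Step 5: cell (3,0)='T' (+4 fires, +5 burnt)
Step 6: cell (3,0)='F' (+4 fires, +4 burnt)
  -> target ignites at step 6
Step 7: cell (3,0)='.' (+2 fires, +4 burnt)
Step 8: cell (3,0)='.' (+0 fires, +2 burnt)
  fire out at step 8

6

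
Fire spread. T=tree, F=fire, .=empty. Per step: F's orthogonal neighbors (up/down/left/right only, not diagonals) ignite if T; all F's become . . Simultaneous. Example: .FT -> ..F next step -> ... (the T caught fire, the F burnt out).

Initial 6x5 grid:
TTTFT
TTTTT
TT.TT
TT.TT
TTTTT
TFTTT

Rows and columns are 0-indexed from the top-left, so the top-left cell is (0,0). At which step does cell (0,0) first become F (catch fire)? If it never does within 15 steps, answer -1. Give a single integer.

Step 1: cell (0,0)='T' (+6 fires, +2 burnt)
Step 2: cell (0,0)='T' (+8 fires, +6 burnt)
Step 3: cell (0,0)='F' (+8 fires, +8 burnt)
  -> target ignites at step 3
Step 4: cell (0,0)='.' (+4 fires, +8 burnt)
Step 5: cell (0,0)='.' (+0 fires, +4 burnt)
  fire out at step 5

3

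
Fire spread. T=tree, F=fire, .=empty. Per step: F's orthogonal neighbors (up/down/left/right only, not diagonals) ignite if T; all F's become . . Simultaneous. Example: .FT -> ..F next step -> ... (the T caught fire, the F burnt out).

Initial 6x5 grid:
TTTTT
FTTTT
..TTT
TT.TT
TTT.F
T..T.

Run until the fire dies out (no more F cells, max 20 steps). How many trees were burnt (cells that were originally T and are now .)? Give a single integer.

Step 1: +3 fires, +2 burnt (F count now 3)
Step 2: +4 fires, +3 burnt (F count now 4)
Step 3: +5 fires, +4 burnt (F count now 5)
Step 4: +2 fires, +5 burnt (F count now 2)
Step 5: +0 fires, +2 burnt (F count now 0)
Fire out after step 5
Initially T: 21, now '.': 23
Total burnt (originally-T cells now '.'): 14

Answer: 14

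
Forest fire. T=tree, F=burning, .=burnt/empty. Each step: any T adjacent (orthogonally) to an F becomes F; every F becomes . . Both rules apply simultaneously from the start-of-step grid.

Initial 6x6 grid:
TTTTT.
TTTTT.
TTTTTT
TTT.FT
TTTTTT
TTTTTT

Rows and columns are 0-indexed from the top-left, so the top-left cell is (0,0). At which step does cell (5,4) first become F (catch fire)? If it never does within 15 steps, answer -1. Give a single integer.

Step 1: cell (5,4)='T' (+3 fires, +1 burnt)
Step 2: cell (5,4)='F' (+6 fires, +3 burnt)
  -> target ignites at step 2
Step 3: cell (5,4)='.' (+6 fires, +6 burnt)
Step 4: cell (5,4)='.' (+6 fires, +6 burnt)
Step 5: cell (5,4)='.' (+6 fires, +6 burnt)
Step 6: cell (5,4)='.' (+4 fires, +6 burnt)
Step 7: cell (5,4)='.' (+1 fires, +4 burnt)
Step 8: cell (5,4)='.' (+0 fires, +1 burnt)
  fire out at step 8

2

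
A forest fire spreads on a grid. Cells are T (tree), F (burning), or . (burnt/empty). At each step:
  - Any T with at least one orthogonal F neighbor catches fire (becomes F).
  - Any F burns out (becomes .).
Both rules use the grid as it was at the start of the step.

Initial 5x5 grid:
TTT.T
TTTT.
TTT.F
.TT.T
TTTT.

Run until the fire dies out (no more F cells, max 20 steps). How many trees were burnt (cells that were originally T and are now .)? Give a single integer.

Step 1: +1 fires, +1 burnt (F count now 1)
Step 2: +0 fires, +1 burnt (F count now 0)
Fire out after step 2
Initially T: 18, now '.': 8
Total burnt (originally-T cells now '.'): 1

Answer: 1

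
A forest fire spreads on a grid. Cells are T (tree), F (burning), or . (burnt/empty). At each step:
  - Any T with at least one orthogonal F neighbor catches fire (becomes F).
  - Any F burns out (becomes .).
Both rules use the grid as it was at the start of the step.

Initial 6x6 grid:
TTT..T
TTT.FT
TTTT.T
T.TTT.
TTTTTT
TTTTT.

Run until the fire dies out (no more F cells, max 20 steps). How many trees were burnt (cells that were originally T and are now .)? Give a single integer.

Step 1: +1 fires, +1 burnt (F count now 1)
Step 2: +2 fires, +1 burnt (F count now 2)
Step 3: +0 fires, +2 burnt (F count now 0)
Fire out after step 3
Initially T: 28, now '.': 11
Total burnt (originally-T cells now '.'): 3

Answer: 3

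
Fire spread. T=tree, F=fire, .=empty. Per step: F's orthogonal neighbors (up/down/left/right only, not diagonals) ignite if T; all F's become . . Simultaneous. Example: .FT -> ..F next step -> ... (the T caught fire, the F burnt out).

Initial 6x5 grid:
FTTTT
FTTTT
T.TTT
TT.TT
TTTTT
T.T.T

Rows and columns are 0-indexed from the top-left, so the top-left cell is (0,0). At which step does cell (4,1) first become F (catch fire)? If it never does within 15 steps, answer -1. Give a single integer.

Step 1: cell (4,1)='T' (+3 fires, +2 burnt)
Step 2: cell (4,1)='T' (+3 fires, +3 burnt)
Step 3: cell (4,1)='T' (+5 fires, +3 burnt)
Step 4: cell (4,1)='F' (+5 fires, +5 burnt)
  -> target ignites at step 4
Step 5: cell (4,1)='.' (+3 fires, +5 burnt)
Step 6: cell (4,1)='.' (+3 fires, +3 burnt)
Step 7: cell (4,1)='.' (+1 fires, +3 burnt)
Step 8: cell (4,1)='.' (+1 fires, +1 burnt)
Step 9: cell (4,1)='.' (+0 fires, +1 burnt)
  fire out at step 9

4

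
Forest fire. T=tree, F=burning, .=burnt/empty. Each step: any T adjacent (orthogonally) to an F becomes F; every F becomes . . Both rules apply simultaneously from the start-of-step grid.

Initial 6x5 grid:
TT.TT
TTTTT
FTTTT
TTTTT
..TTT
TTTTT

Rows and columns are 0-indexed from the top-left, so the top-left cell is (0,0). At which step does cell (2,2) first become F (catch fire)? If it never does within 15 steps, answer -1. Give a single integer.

Step 1: cell (2,2)='T' (+3 fires, +1 burnt)
Step 2: cell (2,2)='F' (+4 fires, +3 burnt)
  -> target ignites at step 2
Step 3: cell (2,2)='.' (+4 fires, +4 burnt)
Step 4: cell (2,2)='.' (+4 fires, +4 burnt)
Step 5: cell (2,2)='.' (+5 fires, +4 burnt)
Step 6: cell (2,2)='.' (+4 fires, +5 burnt)
Step 7: cell (2,2)='.' (+2 fires, +4 burnt)
Step 8: cell (2,2)='.' (+0 fires, +2 burnt)
  fire out at step 8

2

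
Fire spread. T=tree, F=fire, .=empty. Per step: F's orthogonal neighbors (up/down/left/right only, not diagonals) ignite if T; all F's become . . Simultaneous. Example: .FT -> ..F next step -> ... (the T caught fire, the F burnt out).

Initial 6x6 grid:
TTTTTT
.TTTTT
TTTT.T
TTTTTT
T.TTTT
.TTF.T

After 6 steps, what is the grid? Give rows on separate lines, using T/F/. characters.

Step 1: 2 trees catch fire, 1 burn out
  TTTTTT
  .TTTTT
  TTTT.T
  TTTTTT
  T.TFTT
  .TF..T
Step 2: 4 trees catch fire, 2 burn out
  TTTTTT
  .TTTTT
  TTTT.T
  TTTFTT
  T.F.FT
  .F...T
Step 3: 4 trees catch fire, 4 burn out
  TTTTTT
  .TTTTT
  TTTF.T
  TTF.FT
  T....F
  .....T
Step 4: 5 trees catch fire, 4 burn out
  TTTTTT
  .TTFTT
  TTF..T
  TF...F
  T.....
  .....F
Step 5: 6 trees catch fire, 5 burn out
  TTTFTT
  .TF.FT
  TF...F
  F.....
  T.....
  ......
Step 6: 6 trees catch fire, 6 burn out
  TTF.FT
  .F...F
  F.....
  ......
  F.....
  ......

TTF.FT
.F...F
F.....
......
F.....
......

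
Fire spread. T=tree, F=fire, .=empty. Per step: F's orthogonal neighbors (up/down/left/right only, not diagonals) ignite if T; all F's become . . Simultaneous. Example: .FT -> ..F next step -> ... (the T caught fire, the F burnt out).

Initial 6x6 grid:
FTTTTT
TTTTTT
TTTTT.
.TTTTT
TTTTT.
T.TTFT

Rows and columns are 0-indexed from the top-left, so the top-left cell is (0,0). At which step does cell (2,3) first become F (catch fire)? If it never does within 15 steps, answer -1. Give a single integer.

Step 1: cell (2,3)='T' (+5 fires, +2 burnt)
Step 2: cell (2,3)='T' (+6 fires, +5 burnt)
Step 3: cell (2,3)='T' (+7 fires, +6 burnt)
Step 4: cell (2,3)='F' (+8 fires, +7 burnt)
  -> target ignites at step 4
Step 5: cell (2,3)='.' (+3 fires, +8 burnt)
Step 6: cell (2,3)='.' (+1 fires, +3 burnt)
Step 7: cell (2,3)='.' (+0 fires, +1 burnt)
  fire out at step 7

4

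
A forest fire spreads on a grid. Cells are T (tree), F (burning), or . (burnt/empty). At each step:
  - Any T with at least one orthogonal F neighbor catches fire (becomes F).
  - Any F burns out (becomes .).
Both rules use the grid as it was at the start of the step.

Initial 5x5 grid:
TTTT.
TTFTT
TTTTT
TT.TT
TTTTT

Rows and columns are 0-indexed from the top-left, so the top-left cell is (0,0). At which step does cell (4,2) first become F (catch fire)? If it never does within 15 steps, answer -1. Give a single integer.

Step 1: cell (4,2)='T' (+4 fires, +1 burnt)
Step 2: cell (4,2)='T' (+6 fires, +4 burnt)
Step 3: cell (4,2)='T' (+5 fires, +6 burnt)
Step 4: cell (4,2)='T' (+4 fires, +5 burnt)
Step 5: cell (4,2)='F' (+3 fires, +4 burnt)
  -> target ignites at step 5
Step 6: cell (4,2)='.' (+0 fires, +3 burnt)
  fire out at step 6

5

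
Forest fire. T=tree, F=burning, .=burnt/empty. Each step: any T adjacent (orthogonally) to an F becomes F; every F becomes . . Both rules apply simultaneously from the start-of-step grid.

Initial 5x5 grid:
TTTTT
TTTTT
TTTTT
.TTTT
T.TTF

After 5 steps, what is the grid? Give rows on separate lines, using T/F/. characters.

Step 1: 2 trees catch fire, 1 burn out
  TTTTT
  TTTTT
  TTTTT
  .TTTF
  T.TF.
Step 2: 3 trees catch fire, 2 burn out
  TTTTT
  TTTTT
  TTTTF
  .TTF.
  T.F..
Step 3: 3 trees catch fire, 3 burn out
  TTTTT
  TTTTF
  TTTF.
  .TF..
  T....
Step 4: 4 trees catch fire, 3 burn out
  TTTTF
  TTTF.
  TTF..
  .F...
  T....
Step 5: 3 trees catch fire, 4 burn out
  TTTF.
  TTF..
  TF...
  .....
  T....

TTTF.
TTF..
TF...
.....
T....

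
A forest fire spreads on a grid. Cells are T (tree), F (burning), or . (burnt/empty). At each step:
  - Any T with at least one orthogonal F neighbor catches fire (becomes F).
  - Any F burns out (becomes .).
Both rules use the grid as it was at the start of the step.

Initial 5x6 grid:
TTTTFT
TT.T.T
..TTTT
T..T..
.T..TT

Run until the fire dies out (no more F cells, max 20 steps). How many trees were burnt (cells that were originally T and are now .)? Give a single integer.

Answer: 14

Derivation:
Step 1: +2 fires, +1 burnt (F count now 2)
Step 2: +3 fires, +2 burnt (F count now 3)
Step 3: +3 fires, +3 burnt (F count now 3)
Step 4: +5 fires, +3 burnt (F count now 5)
Step 5: +1 fires, +5 burnt (F count now 1)
Step 6: +0 fires, +1 burnt (F count now 0)
Fire out after step 6
Initially T: 18, now '.': 26
Total burnt (originally-T cells now '.'): 14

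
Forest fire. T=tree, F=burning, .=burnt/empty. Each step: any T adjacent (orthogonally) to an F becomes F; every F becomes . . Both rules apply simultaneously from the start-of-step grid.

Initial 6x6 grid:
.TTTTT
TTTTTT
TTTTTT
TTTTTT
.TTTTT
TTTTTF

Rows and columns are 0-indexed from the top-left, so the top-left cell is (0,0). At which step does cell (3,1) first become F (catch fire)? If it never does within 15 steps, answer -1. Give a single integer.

Step 1: cell (3,1)='T' (+2 fires, +1 burnt)
Step 2: cell (3,1)='T' (+3 fires, +2 burnt)
Step 3: cell (3,1)='T' (+4 fires, +3 burnt)
Step 4: cell (3,1)='T' (+5 fires, +4 burnt)
Step 5: cell (3,1)='T' (+6 fires, +5 burnt)
Step 6: cell (3,1)='F' (+4 fires, +6 burnt)
  -> target ignites at step 6
Step 7: cell (3,1)='.' (+4 fires, +4 burnt)
Step 8: cell (3,1)='.' (+3 fires, +4 burnt)
Step 9: cell (3,1)='.' (+2 fires, +3 burnt)
Step 10: cell (3,1)='.' (+0 fires, +2 burnt)
  fire out at step 10

6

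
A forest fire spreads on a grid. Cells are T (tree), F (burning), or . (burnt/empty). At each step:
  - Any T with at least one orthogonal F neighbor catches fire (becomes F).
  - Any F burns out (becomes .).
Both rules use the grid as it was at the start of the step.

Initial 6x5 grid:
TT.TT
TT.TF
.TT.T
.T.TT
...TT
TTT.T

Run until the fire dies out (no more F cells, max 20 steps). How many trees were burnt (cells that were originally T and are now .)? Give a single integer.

Answer: 9

Derivation:
Step 1: +3 fires, +1 burnt (F count now 3)
Step 2: +2 fires, +3 burnt (F count now 2)
Step 3: +2 fires, +2 burnt (F count now 2)
Step 4: +2 fires, +2 burnt (F count now 2)
Step 5: +0 fires, +2 burnt (F count now 0)
Fire out after step 5
Initially T: 19, now '.': 20
Total burnt (originally-T cells now '.'): 9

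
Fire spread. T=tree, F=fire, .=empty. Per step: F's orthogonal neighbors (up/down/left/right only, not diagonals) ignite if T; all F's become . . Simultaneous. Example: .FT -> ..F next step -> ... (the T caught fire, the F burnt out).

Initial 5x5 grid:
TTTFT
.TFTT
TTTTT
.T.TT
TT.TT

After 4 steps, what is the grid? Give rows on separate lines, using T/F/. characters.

Step 1: 5 trees catch fire, 2 burn out
  TTF.F
  .F.FT
  TTFTT
  .T.TT
  TT.TT
Step 2: 4 trees catch fire, 5 burn out
  TF...
  ....F
  TF.FT
  .T.TT
  TT.TT
Step 3: 5 trees catch fire, 4 burn out
  F....
  .....
  F...F
  .F.FT
  TT.TT
Step 4: 3 trees catch fire, 5 burn out
  .....
  .....
  .....
  ....F
  TF.FT

.....
.....
.....
....F
TF.FT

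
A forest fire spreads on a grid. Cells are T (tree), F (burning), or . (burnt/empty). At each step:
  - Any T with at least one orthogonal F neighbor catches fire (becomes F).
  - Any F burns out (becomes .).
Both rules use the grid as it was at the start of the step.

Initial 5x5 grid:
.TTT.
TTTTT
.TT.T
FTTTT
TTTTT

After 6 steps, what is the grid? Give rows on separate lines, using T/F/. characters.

Step 1: 2 trees catch fire, 1 burn out
  .TTT.
  TTTTT
  .TT.T
  .FTTT
  FTTTT
Step 2: 3 trees catch fire, 2 burn out
  .TTT.
  TTTTT
  .FT.T
  ..FTT
  .FTTT
Step 3: 4 trees catch fire, 3 burn out
  .TTT.
  TFTTT
  ..F.T
  ...FT
  ..FTT
Step 4: 5 trees catch fire, 4 burn out
  .FTT.
  F.FTT
  ....T
  ....F
  ...FT
Step 5: 4 trees catch fire, 5 burn out
  ..FT.
  ...FT
  ....F
  .....
  ....F
Step 6: 2 trees catch fire, 4 burn out
  ...F.
  ....F
  .....
  .....
  .....

...F.
....F
.....
.....
.....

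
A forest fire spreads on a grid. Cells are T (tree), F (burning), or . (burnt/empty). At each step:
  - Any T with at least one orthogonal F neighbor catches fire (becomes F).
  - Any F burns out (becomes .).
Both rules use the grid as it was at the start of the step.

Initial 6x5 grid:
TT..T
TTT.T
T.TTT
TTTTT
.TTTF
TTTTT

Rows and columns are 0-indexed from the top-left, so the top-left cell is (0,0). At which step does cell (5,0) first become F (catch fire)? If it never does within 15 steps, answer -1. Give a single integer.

Step 1: cell (5,0)='T' (+3 fires, +1 burnt)
Step 2: cell (5,0)='T' (+4 fires, +3 burnt)
Step 3: cell (5,0)='T' (+5 fires, +4 burnt)
Step 4: cell (5,0)='T' (+4 fires, +5 burnt)
Step 5: cell (5,0)='F' (+3 fires, +4 burnt)
  -> target ignites at step 5
Step 6: cell (5,0)='.' (+2 fires, +3 burnt)
Step 7: cell (5,0)='.' (+2 fires, +2 burnt)
Step 8: cell (5,0)='.' (+1 fires, +2 burnt)
Step 9: cell (5,0)='.' (+0 fires, +1 burnt)
  fire out at step 9

5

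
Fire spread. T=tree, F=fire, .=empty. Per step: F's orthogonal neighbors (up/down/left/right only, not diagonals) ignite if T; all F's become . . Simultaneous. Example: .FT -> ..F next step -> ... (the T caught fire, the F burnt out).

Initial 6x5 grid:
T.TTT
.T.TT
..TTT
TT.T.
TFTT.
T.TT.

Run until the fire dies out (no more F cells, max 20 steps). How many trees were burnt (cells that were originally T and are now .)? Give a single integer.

Step 1: +3 fires, +1 burnt (F count now 3)
Step 2: +4 fires, +3 burnt (F count now 4)
Step 3: +2 fires, +4 burnt (F count now 2)
Step 4: +1 fires, +2 burnt (F count now 1)
Step 5: +3 fires, +1 burnt (F count now 3)
Step 6: +2 fires, +3 burnt (F count now 2)
Step 7: +2 fires, +2 burnt (F count now 2)
Step 8: +0 fires, +2 burnt (F count now 0)
Fire out after step 8
Initially T: 19, now '.': 28
Total burnt (originally-T cells now '.'): 17

Answer: 17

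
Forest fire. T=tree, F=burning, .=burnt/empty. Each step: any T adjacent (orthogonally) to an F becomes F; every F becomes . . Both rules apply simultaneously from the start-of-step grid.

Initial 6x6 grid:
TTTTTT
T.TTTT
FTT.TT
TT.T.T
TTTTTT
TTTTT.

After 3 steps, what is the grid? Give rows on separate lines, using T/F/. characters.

Step 1: 3 trees catch fire, 1 burn out
  TTTTTT
  F.TTTT
  .FT.TT
  FT.T.T
  TTTTTT
  TTTTT.
Step 2: 4 trees catch fire, 3 burn out
  FTTTTT
  ..TTTT
  ..F.TT
  .F.T.T
  FTTTTT
  TTTTT.
Step 3: 4 trees catch fire, 4 burn out
  .FTTTT
  ..FTTT
  ....TT
  ...T.T
  .FTTTT
  FTTTT.

.FTTTT
..FTTT
....TT
...T.T
.FTTTT
FTTTT.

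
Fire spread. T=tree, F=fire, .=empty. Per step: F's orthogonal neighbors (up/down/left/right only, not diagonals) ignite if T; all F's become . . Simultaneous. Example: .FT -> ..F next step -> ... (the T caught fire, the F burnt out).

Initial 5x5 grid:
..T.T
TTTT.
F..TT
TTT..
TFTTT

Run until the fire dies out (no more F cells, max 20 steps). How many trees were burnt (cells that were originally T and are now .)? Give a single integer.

Answer: 14

Derivation:
Step 1: +5 fires, +2 burnt (F count now 5)
Step 2: +3 fires, +5 burnt (F count now 3)
Step 3: +2 fires, +3 burnt (F count now 2)
Step 4: +2 fires, +2 burnt (F count now 2)
Step 5: +1 fires, +2 burnt (F count now 1)
Step 6: +1 fires, +1 burnt (F count now 1)
Step 7: +0 fires, +1 burnt (F count now 0)
Fire out after step 7
Initially T: 15, now '.': 24
Total burnt (originally-T cells now '.'): 14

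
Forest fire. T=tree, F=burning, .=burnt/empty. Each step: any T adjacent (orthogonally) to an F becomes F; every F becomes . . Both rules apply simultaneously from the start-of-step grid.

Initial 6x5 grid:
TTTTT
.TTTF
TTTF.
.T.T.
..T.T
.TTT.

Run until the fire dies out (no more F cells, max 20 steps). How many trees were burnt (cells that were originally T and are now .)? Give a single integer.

Step 1: +4 fires, +2 burnt (F count now 4)
Step 2: +3 fires, +4 burnt (F count now 3)
Step 3: +4 fires, +3 burnt (F count now 4)
Step 4: +1 fires, +4 burnt (F count now 1)
Step 5: +1 fires, +1 burnt (F count now 1)
Step 6: +0 fires, +1 burnt (F count now 0)
Fire out after step 6
Initially T: 18, now '.': 25
Total burnt (originally-T cells now '.'): 13

Answer: 13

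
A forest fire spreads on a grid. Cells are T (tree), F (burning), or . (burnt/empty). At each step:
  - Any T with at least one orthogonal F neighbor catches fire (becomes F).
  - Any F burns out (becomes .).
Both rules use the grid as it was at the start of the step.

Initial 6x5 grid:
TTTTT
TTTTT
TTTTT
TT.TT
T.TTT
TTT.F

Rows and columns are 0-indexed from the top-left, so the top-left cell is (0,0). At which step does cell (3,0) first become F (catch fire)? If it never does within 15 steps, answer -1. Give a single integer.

Step 1: cell (3,0)='T' (+1 fires, +1 burnt)
Step 2: cell (3,0)='T' (+2 fires, +1 burnt)
Step 3: cell (3,0)='T' (+3 fires, +2 burnt)
Step 4: cell (3,0)='T' (+3 fires, +3 burnt)
Step 5: cell (3,0)='T' (+4 fires, +3 burnt)
Step 6: cell (3,0)='T' (+4 fires, +4 burnt)
Step 7: cell (3,0)='T' (+5 fires, +4 burnt)
Step 8: cell (3,0)='F' (+3 fires, +5 burnt)
  -> target ignites at step 8
Step 9: cell (3,0)='.' (+1 fires, +3 burnt)
Step 10: cell (3,0)='.' (+0 fires, +1 burnt)
  fire out at step 10

8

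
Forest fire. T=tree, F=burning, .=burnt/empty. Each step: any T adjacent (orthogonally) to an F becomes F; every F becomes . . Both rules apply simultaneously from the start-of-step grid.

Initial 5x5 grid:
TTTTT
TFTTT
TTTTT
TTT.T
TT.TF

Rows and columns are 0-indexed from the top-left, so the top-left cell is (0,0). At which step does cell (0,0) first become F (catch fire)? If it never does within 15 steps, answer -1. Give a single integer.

Step 1: cell (0,0)='T' (+6 fires, +2 burnt)
Step 2: cell (0,0)='F' (+7 fires, +6 burnt)
  -> target ignites at step 2
Step 3: cell (0,0)='.' (+6 fires, +7 burnt)
Step 4: cell (0,0)='.' (+2 fires, +6 burnt)
Step 5: cell (0,0)='.' (+0 fires, +2 burnt)
  fire out at step 5

2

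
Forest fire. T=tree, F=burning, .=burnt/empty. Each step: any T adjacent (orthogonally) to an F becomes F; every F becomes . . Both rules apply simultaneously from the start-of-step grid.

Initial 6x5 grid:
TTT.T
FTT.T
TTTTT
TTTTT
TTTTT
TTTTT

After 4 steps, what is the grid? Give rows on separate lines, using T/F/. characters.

Step 1: 3 trees catch fire, 1 burn out
  FTT.T
  .FT.T
  FTTTT
  TTTTT
  TTTTT
  TTTTT
Step 2: 4 trees catch fire, 3 burn out
  .FT.T
  ..F.T
  .FTTT
  FTTTT
  TTTTT
  TTTTT
Step 3: 4 trees catch fire, 4 burn out
  ..F.T
  ....T
  ..FTT
  .FTTT
  FTTTT
  TTTTT
Step 4: 4 trees catch fire, 4 burn out
  ....T
  ....T
  ...FT
  ..FTT
  .FTTT
  FTTTT

....T
....T
...FT
..FTT
.FTTT
FTTTT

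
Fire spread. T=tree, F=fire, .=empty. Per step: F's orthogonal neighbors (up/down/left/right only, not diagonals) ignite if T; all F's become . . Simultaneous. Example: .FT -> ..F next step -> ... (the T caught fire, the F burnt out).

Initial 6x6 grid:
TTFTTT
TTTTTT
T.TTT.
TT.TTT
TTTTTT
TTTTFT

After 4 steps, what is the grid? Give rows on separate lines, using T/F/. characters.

Step 1: 6 trees catch fire, 2 burn out
  TF.FTT
  TTFTTT
  T.TTT.
  TT.TTT
  TTTTFT
  TTTF.F
Step 2: 9 trees catch fire, 6 burn out
  F...FT
  TF.FTT
  T.FTT.
  TT.TFT
  TTTF.F
  TTF...
Step 3: 9 trees catch fire, 9 burn out
  .....F
  F...FT
  T..FF.
  TT.F.F
  TTF...
  TF....
Step 4: 4 trees catch fire, 9 burn out
  ......
  .....F
  F.....
  TT....
  TF....
  F.....

......
.....F
F.....
TT....
TF....
F.....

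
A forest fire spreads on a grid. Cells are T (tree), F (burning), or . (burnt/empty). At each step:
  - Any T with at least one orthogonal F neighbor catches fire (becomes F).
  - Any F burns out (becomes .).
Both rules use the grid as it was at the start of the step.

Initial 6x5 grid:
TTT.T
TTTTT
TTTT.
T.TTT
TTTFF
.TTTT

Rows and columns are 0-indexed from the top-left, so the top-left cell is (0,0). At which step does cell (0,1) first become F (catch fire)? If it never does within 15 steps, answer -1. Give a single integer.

Step 1: cell (0,1)='T' (+5 fires, +2 burnt)
Step 2: cell (0,1)='T' (+4 fires, +5 burnt)
Step 3: cell (0,1)='T' (+4 fires, +4 burnt)
Step 4: cell (0,1)='T' (+4 fires, +4 burnt)
Step 5: cell (0,1)='T' (+4 fires, +4 burnt)
Step 6: cell (0,1)='F' (+2 fires, +4 burnt)
  -> target ignites at step 6
Step 7: cell (0,1)='.' (+1 fires, +2 burnt)
Step 8: cell (0,1)='.' (+0 fires, +1 burnt)
  fire out at step 8

6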